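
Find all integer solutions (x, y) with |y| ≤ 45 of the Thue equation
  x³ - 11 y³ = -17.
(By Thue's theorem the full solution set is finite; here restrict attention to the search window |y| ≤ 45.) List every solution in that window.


The equation is x³ - 11y³ = -17. For fixed y, x³ = 11·y³ − 17, so a solution requires the RHS to be a perfect cube.
Strategy: iterate y from -45 to 45, compute RHS = 11·y³ − 17, and check whether it is a (positive or negative) perfect cube.
Check small values of y:
  y = 0: RHS = -17 is not a perfect cube.
  y = 1: RHS = -6 is not a perfect cube.
  y = -1: RHS = -28 is not a perfect cube.
  y = 2: RHS = 71 is not a perfect cube.
  y = -2: RHS = -105 is not a perfect cube.
  y = 3: RHS = 280 is not a perfect cube.
  y = -3: RHS = -314 is not a perfect cube.
Continuing the search up to |y| = 45 finds no solutions either.
No (x, y) in the scanned range satisfies the equation.

No integer solutions with |y| ≤ 45.


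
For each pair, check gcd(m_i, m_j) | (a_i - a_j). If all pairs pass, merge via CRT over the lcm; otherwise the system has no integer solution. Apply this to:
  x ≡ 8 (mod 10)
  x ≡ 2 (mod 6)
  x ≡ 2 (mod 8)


Moduli 10, 6, 8 are not pairwise coprime, so CRT works modulo lcm(m_i) when all pairwise compatibility conditions hold.
Pairwise compatibility: gcd(m_i, m_j) must divide a_i - a_j for every pair.
Merge one congruence at a time:
  Start: x ≡ 8 (mod 10).
  Combine with x ≡ 2 (mod 6): gcd(10, 6) = 2; 2 - 8 = -6, which IS divisible by 2, so compatible.
    Write x = 8 + 10·t and substitute into x ≡ 2 (mod 6): 10·t ≡ 2 − 8 = -6 (mod 6).
    Divide the congruence (and modulus) by g = 2: 5·t ≡ -3 (mod 3).
    Reduce coefficients mod 3: 2·t ≡ 0 (mod 3).
    The inverse of 2 mod 3 is 2 (since 2·2 = 4 = 1·3 + 1), so t ≡ 2·0 = 0 ≡ 0 (mod 3).
    Then x = 8 + 10·0 = 8, valid modulo lcm(10, 6) = 30: x ≡ 8 (mod 30).
  Combine with x ≡ 2 (mod 8): gcd(30, 8) = 2; 2 - 8 = -6, which IS divisible by 2, so compatible.
    Write x = 8 + 30·t and substitute into x ≡ 2 (mod 8): 30·t ≡ 2 − 8 = -6 (mod 8).
    Divide the congruence (and modulus) by g = 2: 15·t ≡ -3 (mod 4).
    Reduce coefficients mod 4: 3·t ≡ 1 (mod 4).
    The inverse of 3 mod 4 is 3 (since 3·3 = 9 = 2·4 + 1), so t ≡ 3·1 = 3 ≡ 3 (mod 4).
    Then x = 8 + 30·3 = 98, valid modulo lcm(30, 8) = 120: x ≡ 98 (mod 120).
Verify: 98 mod 10 = 8, 98 mod 6 = 2, 98 mod 8 = 2.

x ≡ 98 (mod 120).


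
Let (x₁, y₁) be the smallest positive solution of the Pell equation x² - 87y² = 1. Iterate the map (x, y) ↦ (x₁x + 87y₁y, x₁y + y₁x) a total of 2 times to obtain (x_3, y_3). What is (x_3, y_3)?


Step 1: Find the fundamental solution (x₁, y₁) of x² - 87y² = 1.
  Expand √87 as a continued fraction. a₀ = ⌊√87⌋ = 9; iterate m_{k+1} = d_k·a_k − m_k, d_{k+1} = (87 − m_{k+1}²)/d_k, a_{k+1} = ⌊(a₀ + m_{k+1})/d_{k+1}⌋ (starting m₀ = 0, d₀ = 1), with convergents p_k = a_k·p_{k-1} + p_{k-2}, q_k = a_k·q_{k-1} + q_{k-2} (p₋₁ = 1, q₋₁ = 0):
  k = 0: a₀ = 9; p₀/q₀ = 9/1; p₀² − 87·q₀² = 81 − 87 = -6.
  k = 1: m = 9, d = 6, a = ⌊(9 + 9)/6⌋ = 3; p/q = (3·9 + 1)/(3·1 + 0) = 28/3; p² − 87·q² = 784 − 783 = 1.
  The first convergent with p² − 87·q² = 1 gives the fundamental solution (x₁, y₁) = (28, 3).
Step 2: Apply the recurrence (x_{n+1}, y_{n+1}) = (x₁x_n + 87y₁y_n, x₁y_n + y₁x_n) repeatedly.
  From (x_1, y_1) = (28, 3): x_2 = 28·28 + 87·3·3 = 1567; y_2 = 28·3 + 3·28 = 168.
  From (x_2, y_2) = (1567, 168): x_3 = 28·1567 + 87·3·168 = 87724; y_3 = 28·168 + 3·1567 = 9405.
Step 3: Verify x_3² - 87·y_3² = 7695500176 - 7695500175 = 1 (should be 1). ✓

(x_1, y_1) = (28, 3); (x_3, y_3) = (87724, 9405).


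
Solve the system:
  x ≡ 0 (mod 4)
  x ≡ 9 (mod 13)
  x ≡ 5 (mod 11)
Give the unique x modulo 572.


Moduli 4, 13, 11 are pairwise coprime; by CRT there is a unique solution modulo M = 4 · 13 · 11 = 572.
Solve pairwise, accumulating the modulus:
  Start with x ≡ 0 (mod 4).
  Combine with x ≡ 9 (mod 13): since gcd(4, 13) = 1, we get a unique residue mod 52.
    Write x = 0 + 4·t and substitute into x ≡ 9 (mod 13): 4·t ≡ 9 − 0 = 9 (mod 13).
    The inverse of 4 mod 13 is 10 (since 4·10 = 40 = 3·13 + 1), so t ≡ 10·9 = 90 ≡ 12 (mod 13).
    Then x = 0 + 4·12 = 48, valid modulo lcm(4, 13) = 52: x ≡ 48 (mod 52).
  Combine with x ≡ 5 (mod 11): since gcd(52, 11) = 1, we get a unique residue mod 572.
    Write x = 48 + 52·t and substitute into x ≡ 5 (mod 11): 52·t ≡ 5 − 48 = -43 (mod 11).
    Reduce coefficients mod 11: 8·t ≡ 1 (mod 11).
    The inverse of 8 mod 11 is 7 (since 8·7 = 56 = 5·11 + 1), so t ≡ 7·1 = 7 ≡ 7 (mod 11).
    Then x = 48 + 52·7 = 412, valid modulo lcm(52, 11) = 572: x ≡ 412 (mod 572).
Verify: 412 mod 4 = 0 ✓, 412 mod 13 = 9 ✓, 412 mod 11 = 5 ✓.

x ≡ 412 (mod 572).


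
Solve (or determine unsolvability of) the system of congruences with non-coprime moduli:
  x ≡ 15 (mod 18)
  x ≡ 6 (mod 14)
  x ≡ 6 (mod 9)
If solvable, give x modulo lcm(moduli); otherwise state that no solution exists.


Moduli 18, 14, 9 are not pairwise coprime, so CRT works modulo lcm(m_i) when all pairwise compatibility conditions hold.
Pairwise compatibility: gcd(m_i, m_j) must divide a_i - a_j for every pair.
Merge one congruence at a time:
  Start: x ≡ 15 (mod 18).
  Combine with x ≡ 6 (mod 14): gcd(18, 14) = 2, and 6 - 15 = -9 is NOT divisible by 2.
    ⇒ system is inconsistent (no integer solution).

No solution (the system is inconsistent).


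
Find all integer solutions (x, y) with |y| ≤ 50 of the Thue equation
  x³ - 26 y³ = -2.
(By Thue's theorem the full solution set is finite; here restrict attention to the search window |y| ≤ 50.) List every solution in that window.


The equation is x³ - 26y³ = -2. For fixed y, x³ = 26·y³ − 2, so a solution requires the RHS to be a perfect cube.
Strategy: iterate y from -50 to 50, compute RHS = 26·y³ − 2, and check whether it is a (positive or negative) perfect cube.
Check small values of y:
  y = 0: RHS = -2 is not a perfect cube.
  y = 1: RHS = 24 is not a perfect cube.
  y = -1: RHS = -28 is not a perfect cube.
  y = 2: RHS = 206 is not a perfect cube.
  y = -2: RHS = -210 is not a perfect cube.
  y = 3: RHS = 700 is not a perfect cube.
  y = -3: RHS = -704 is not a perfect cube.
Continuing the search up to |y| = 50 finds no solutions either.
No (x, y) in the scanned range satisfies the equation.

No integer solutions with |y| ≤ 50.


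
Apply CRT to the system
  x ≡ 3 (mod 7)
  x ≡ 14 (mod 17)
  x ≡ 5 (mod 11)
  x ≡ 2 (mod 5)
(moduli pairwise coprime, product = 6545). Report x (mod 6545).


Product of moduli M = 7 · 17 · 11 · 5 = 6545.
Merge one congruence at a time:
  Start: x ≡ 3 (mod 7).
  Combine with x ≡ 14 (mod 17); new modulus lcm = 119.
    Write x = 3 + 7·t and substitute into x ≡ 14 (mod 17): 7·t ≡ 14 − 3 = 11 (mod 17).
    The inverse of 7 mod 17 is 5 (since 7·5 = 35 = 2·17 + 1), so t ≡ 5·11 = 55 ≡ 4 (mod 17).
    Then x = 3 + 7·4 = 31, valid modulo lcm(7, 17) = 119: x ≡ 31 (mod 119).
  Combine with x ≡ 5 (mod 11); new modulus lcm = 1309.
    Write x = 31 + 119·t and substitute into x ≡ 5 (mod 11): 119·t ≡ 5 − 31 = -26 (mod 11).
    Reduce coefficients mod 11: 9·t ≡ 7 (mod 11).
    The inverse of 9 mod 11 is 5 (since 9·5 = 45 = 4·11 + 1), so t ≡ 5·7 = 35 ≡ 2 (mod 11).
    Then x = 31 + 119·2 = 269, valid modulo lcm(119, 11) = 1309: x ≡ 269 (mod 1309).
  Combine with x ≡ 2 (mod 5); new modulus lcm = 6545.
    Write x = 269 + 1309·t and substitute into x ≡ 2 (mod 5): 1309·t ≡ 2 − 269 = -267 (mod 5).
    Reduce coefficients mod 5: 4·t ≡ 3 (mod 5).
    The inverse of 4 mod 5 is 4 (since 4·4 = 16 = 3·5 + 1), so t ≡ 4·3 = 12 ≡ 2 (mod 5).
    Then x = 269 + 1309·2 = 2887, valid modulo lcm(1309, 5) = 6545: x ≡ 2887 (mod 6545).
Verify against each original: 2887 mod 7 = 3, 2887 mod 17 = 14, 2887 mod 11 = 5, 2887 mod 5 = 2.

x ≡ 2887 (mod 6545).


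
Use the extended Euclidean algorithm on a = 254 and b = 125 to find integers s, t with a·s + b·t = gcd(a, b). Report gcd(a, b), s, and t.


Euclidean algorithm on (254, 125) — divide until remainder is 0:
  254 = 2 · 125 + 4
  125 = 31 · 4 + 1
  4 = 4 · 1 + 0
gcd(254, 125) = 1.
Track Bezout coefficients alongside the remainders: start with r₀ = 254 = a·1 + b·0 (s = 1, t = 0) and r₁ = 125 = a·0 + b·1 (s = 0, t = 1); each new remainder r_{k+1} = r_{k-1} − q_k·r_k inherits s_{k+1} = s_{k-1} − q_k·s_k, t_{k+1} = t_{k-1} − q_k·t_k, so r_k = a·s_k + b·t_k at every step:
  q = 2: r = 4, s = 1 − 2·0 = 1, t = 0 − 2·1 = -2  (check: 254·1 + 125·(-2) = 4)
  q = 31: r = 1, s = 0 − 31·1 = -31, t = 1 − 31·(-2) = 63  (check: 254·(-31) + 125·63 = 1)
The row with r = 1 (the gcd) gives the Bezout coefficients s = -31, t = 63.
Result: 254 · (-31) + 125 · (63) = 1.

gcd(254, 125) = 1; s = -31, t = 63 (check: 254·(-31) + 125·63 = 1).


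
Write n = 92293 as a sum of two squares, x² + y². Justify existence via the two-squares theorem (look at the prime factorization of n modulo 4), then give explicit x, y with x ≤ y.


Step 1: Factor n = 92293 = 17 · 61 · 89.
Step 2: Check the mod-4 condition on each prime factor: 17 ≡ 1 (mod 4), exponent 1; 61 ≡ 1 (mod 4), exponent 1; 89 ≡ 1 (mod 4), exponent 1.
All primes ≡ 3 (mod 4) appear to even exponent (or don't appear), so by the two-squares theorem n IS expressible as a sum of two squares.
Step 3: Build a representation. Here n = 17 · 61 · 89 is a product of primes ≡ 1 (mod 4). Each prime p ≡ 1 (mod 4) is itself a sum of two squares; find a² by testing p − a² for a perfect square:
  17: 17 − 1² = 16 = 4² ⇒ 17 = 1² + 4².
  61: 61 − 1² = 60, 61 − 2² = 57, 61 − 3² = 52, 61 − 4² = 45, 61 − 5² = 36 = 6² ⇒ 61 = 5² + 6².
  89: 89 − 1² = 88, 89 − 2² = 85, 89 − 3² = 80, 89 − 4² = 73, 89 − 5² = 64 = 8² ⇒ 89 = 5² + 8².
  Combine using the Brahmagupta–Fibonacci identity (a² + b²)(c² + d²) = (ac − bd)² + (ad + bc)² = (ac + bd)² + (ad − bc)²:
  17 · 61 = 1037: from (1² + 4²)(5² + 6²), take (1·5 − 4·6, 1·6 + 4·5) = (5 − 24, 6 + 20) = (-19, 26); dropping signs (only squares matter) gives (19, 26); check 19² + 26² = 361 + 676 = 1037 ✓.
  1037 · 89 = 92293: from (19² + 26²)(5² + 8²), take (19·5 − 26·8, 19·8 + 26·5) = (95 − 208, 152 + 130) = (-113, 282); dropping signs (only squares matter) gives (113, 282); check 113² + 282² = 12769 + 79524 = 92293 ✓.
Step 4: Order so x ≤ y and verify: 113² + 282² = 12769 + 79524 = 92293 = n. ✓

n = 92293 = 113² + 282² (one valid representation with x ≤ y).


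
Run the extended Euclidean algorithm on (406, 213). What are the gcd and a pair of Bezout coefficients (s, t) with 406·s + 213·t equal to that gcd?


Euclidean algorithm on (406, 213) — divide until remainder is 0:
  406 = 1 · 213 + 193
  213 = 1 · 193 + 20
  193 = 9 · 20 + 13
  20 = 1 · 13 + 7
  13 = 1 · 7 + 6
  7 = 1 · 6 + 1
  6 = 6 · 1 + 0
gcd(406, 213) = 1.
Track Bezout coefficients alongside the remainders: start with r₀ = 406 = a·1 + b·0 (s = 1, t = 0) and r₁ = 213 = a·0 + b·1 (s = 0, t = 1); each new remainder r_{k+1} = r_{k-1} − q_k·r_k inherits s_{k+1} = s_{k-1} − q_k·s_k, t_{k+1} = t_{k-1} − q_k·t_k, so r_k = a·s_k + b·t_k at every step:
  q = 1: r = 193, s = 1 − 1·0 = 1, t = 0 − 1·1 = -1  (check: 406·1 + 213·(-1) = 193)
  q = 1: r = 20, s = 0 − 1·1 = -1, t = 1 − 1·(-1) = 2  (check: 406·(-1) + 213·2 = 20)
  q = 9: r = 13, s = 1 − 9·(-1) = 10, t = -1 − 9·2 = -19  (check: 406·10 + 213·(-19) = 13)
  q = 1: r = 7, s = -1 − 1·10 = -11, t = 2 − 1·(-19) = 21  (check: 406·(-11) + 213·21 = 7)
  q = 1: r = 6, s = 10 − 1·(-11) = 21, t = -19 − 1·21 = -40  (check: 406·21 + 213·(-40) = 6)
  q = 1: r = 1, s = -11 − 1·21 = -32, t = 21 − 1·(-40) = 61  (check: 406·(-32) + 213·61 = 1)
The row with r = 1 (the gcd) gives the Bezout coefficients s = -32, t = 61.
Result: 406 · (-32) + 213 · (61) = 1.

gcd(406, 213) = 1; s = -32, t = 61 (check: 406·(-32) + 213·61 = 1).


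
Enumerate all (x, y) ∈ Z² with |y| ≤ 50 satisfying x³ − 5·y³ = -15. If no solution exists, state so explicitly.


The equation is x³ - 5y³ = -15. For fixed y, x³ = 5·y³ − 15, so a solution requires the RHS to be a perfect cube.
Strategy: iterate y from -50 to 50, compute RHS = 5·y³ − 15, and check whether it is a (positive or negative) perfect cube.
Check small values of y:
  y = 0: RHS = -15 is not a perfect cube.
  y = 1: RHS = -10 is not a perfect cube.
  y = -1: RHS = -20 is not a perfect cube.
  y = 2: RHS = 25 is not a perfect cube.
  y = -2: RHS = -55 is not a perfect cube.
  y = 3: RHS = 120 is not a perfect cube.
  y = -3: RHS = -150 is not a perfect cube.
Continuing the search up to |y| = 50 finds no solutions either.
No (x, y) in the scanned range satisfies the equation.

No integer solutions with |y| ≤ 50.


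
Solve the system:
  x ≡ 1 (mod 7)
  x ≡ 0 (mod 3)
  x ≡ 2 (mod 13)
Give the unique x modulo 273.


Moduli 7, 3, 13 are pairwise coprime; by CRT there is a unique solution modulo M = 7 · 3 · 13 = 273.
Solve pairwise, accumulating the modulus:
  Start with x ≡ 1 (mod 7).
  Combine with x ≡ 0 (mod 3): since gcd(7, 3) = 1, we get a unique residue mod 21.
    Write x = 1 + 7·t and substitute into x ≡ 0 (mod 3): 7·t ≡ 0 − 1 = -1 (mod 3).
    Reduce coefficients mod 3: 1·t ≡ 2 (mod 3).
    So t ≡ 2 (mod 3).
    Then x = 1 + 7·2 = 15, valid modulo lcm(7, 3) = 21: x ≡ 15 (mod 21).
  Combine with x ≡ 2 (mod 13): since gcd(21, 13) = 1, we get a unique residue mod 273.
    Write x = 15 + 21·t and substitute into x ≡ 2 (mod 13): 21·t ≡ 2 − 15 = -13 (mod 13).
    Reduce coefficients mod 13: 8·t ≡ 0 (mod 13).
    The inverse of 8 mod 13 is 5 (since 8·5 = 40 = 3·13 + 1), so t ≡ 5·0 = 0 ≡ 0 (mod 13).
    Then x = 15 + 21·0 = 15, valid modulo lcm(21, 13) = 273: x ≡ 15 (mod 273).
Verify: 15 mod 7 = 1 ✓, 15 mod 3 = 0 ✓, 15 mod 13 = 2 ✓.

x ≡ 15 (mod 273).


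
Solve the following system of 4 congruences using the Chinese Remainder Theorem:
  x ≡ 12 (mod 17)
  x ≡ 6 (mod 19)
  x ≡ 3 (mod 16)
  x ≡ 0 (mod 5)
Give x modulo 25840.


Product of moduli M = 17 · 19 · 16 · 5 = 25840.
Merge one congruence at a time:
  Start: x ≡ 12 (mod 17).
  Combine with x ≡ 6 (mod 19); new modulus lcm = 323.
    Write x = 12 + 17·t and substitute into x ≡ 6 (mod 19): 17·t ≡ 6 − 12 = -6 (mod 19).
    Reduce coefficients mod 19: 17·t ≡ 13 (mod 19).
    The inverse of 17 mod 19 is 9 (since 17·9 = 153 = 8·19 + 1), so t ≡ 9·13 = 117 ≡ 3 (mod 19).
    Then x = 12 + 17·3 = 63, valid modulo lcm(17, 19) = 323: x ≡ 63 (mod 323).
  Combine with x ≡ 3 (mod 16); new modulus lcm = 5168.
    Write x = 63 + 323·t and substitute into x ≡ 3 (mod 16): 323·t ≡ 3 − 63 = -60 (mod 16).
    Reduce coefficients mod 16: 3·t ≡ 4 (mod 16).
    The inverse of 3 mod 16 is 11 (since 3·11 = 33 = 2·16 + 1), so t ≡ 11·4 = 44 ≡ 12 (mod 16).
    Then x = 63 + 323·12 = 3939, valid modulo lcm(323, 16) = 5168: x ≡ 3939 (mod 5168).
  Combine with x ≡ 0 (mod 5); new modulus lcm = 25840.
    Write x = 3939 + 5168·t and substitute into x ≡ 0 (mod 5): 5168·t ≡ 0 − 3939 = -3939 (mod 5).
    Reduce coefficients mod 5: 3·t ≡ 1 (mod 5).
    The inverse of 3 mod 5 is 2 (since 3·2 = 6 = 1·5 + 1), so t ≡ 2·1 = 2 ≡ 2 (mod 5).
    Then x = 3939 + 5168·2 = 14275, valid modulo lcm(5168, 5) = 25840: x ≡ 14275 (mod 25840).
Verify against each original: 14275 mod 17 = 12, 14275 mod 19 = 6, 14275 mod 16 = 3, 14275 mod 5 = 0.

x ≡ 14275 (mod 25840).


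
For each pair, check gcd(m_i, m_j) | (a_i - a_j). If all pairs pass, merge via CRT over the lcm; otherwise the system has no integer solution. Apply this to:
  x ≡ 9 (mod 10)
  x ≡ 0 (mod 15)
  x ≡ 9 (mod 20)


Moduli 10, 15, 20 are not pairwise coprime, so CRT works modulo lcm(m_i) when all pairwise compatibility conditions hold.
Pairwise compatibility: gcd(m_i, m_j) must divide a_i - a_j for every pair.
Merge one congruence at a time:
  Start: x ≡ 9 (mod 10).
  Combine with x ≡ 0 (mod 15): gcd(10, 15) = 5, and 0 - 9 = -9 is NOT divisible by 5.
    ⇒ system is inconsistent (no integer solution).

No solution (the system is inconsistent).


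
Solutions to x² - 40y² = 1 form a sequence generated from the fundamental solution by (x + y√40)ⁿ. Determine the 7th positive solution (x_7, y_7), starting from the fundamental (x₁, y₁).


Step 1: Find the fundamental solution (x₁, y₁) of x² - 40y² = 1.
  Expand √40 as a continued fraction. a₀ = ⌊√40⌋ = 6; iterate m_{k+1} = d_k·a_k − m_k, d_{k+1} = (40 − m_{k+1}²)/d_k, a_{k+1} = ⌊(a₀ + m_{k+1})/d_{k+1}⌋ (starting m₀ = 0, d₀ = 1), with convergents p_k = a_k·p_{k-1} + p_{k-2}, q_k = a_k·q_{k-1} + q_{k-2} (p₋₁ = 1, q₋₁ = 0):
  k = 0: a₀ = 6; p₀/q₀ = 6/1; p₀² − 40·q₀² = 36 − 40 = -4.
  k = 1: m = 6, d = 4, a = ⌊(6 + 6)/4⌋ = 3; p/q = (3·6 + 1)/(3·1 + 0) = 19/3; p² − 40·q² = 361 − 360 = 1.
  The first convergent with p² − 40·q² = 1 gives the fundamental solution (x₁, y₁) = (19, 3).
Step 2: Apply the recurrence (x_{n+1}, y_{n+1}) = (x₁x_n + 40y₁y_n, x₁y_n + y₁x_n) repeatedly.
  From (x_1, y_1) = (19, 3): x_2 = 19·19 + 40·3·3 = 721; y_2 = 19·3 + 3·19 = 114.
  From (x_2, y_2) = (721, 114): x_3 = 19·721 + 40·3·114 = 27379; y_3 = 19·114 + 3·721 = 4329.
  From (x_3, y_3) = (27379, 4329): x_4 = 19·27379 + 40·3·4329 = 1039681; y_4 = 19·4329 + 3·27379 = 164388.
  From (x_4, y_4) = (1039681, 164388): x_5 = 19·1039681 + 40·3·164388 = 39480499; y_5 = 19·164388 + 3·1039681 = 6242415.
  From (x_5, y_5) = (39480499, 6242415): x_6 = 19·39480499 + 40·3·6242415 = 1499219281; y_6 = 19·6242415 + 3·39480499 = 237047382.
  From (x_6, y_6) = (1499219281, 237047382): x_7 = 19·1499219281 + 40·3·237047382 = 56930852179; y_7 = 19·237047382 + 3·1499219281 = 9001558101.
Step 3: Verify x_7² - 40·y_7² = 3241121929827149048041 - 3241121929827149048040 = 1 (should be 1). ✓

(x_1, y_1) = (19, 3); (x_7, y_7) = (56930852179, 9001558101).


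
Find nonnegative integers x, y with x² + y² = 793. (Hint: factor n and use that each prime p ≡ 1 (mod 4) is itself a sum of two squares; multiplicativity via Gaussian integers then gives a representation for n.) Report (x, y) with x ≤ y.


Step 1: Factor n = 793 = 13 · 61.
Step 2: Check the mod-4 condition on each prime factor: 13 ≡ 1 (mod 4), exponent 1; 61 ≡ 1 (mod 4), exponent 1.
All primes ≡ 3 (mod 4) appear to even exponent (or don't appear), so by the two-squares theorem n IS expressible as a sum of two squares.
Step 3: Build a representation. Here n = 13 · 61 is a product of primes ≡ 1 (mod 4). Each prime p ≡ 1 (mod 4) is itself a sum of two squares; find a² by testing p − a² for a perfect square:
  13: 13 − 1² = 12, 13 − 2² = 9 = 3² ⇒ 13 = 2² + 3².
  61: 61 − 1² = 60, 61 − 2² = 57, 61 − 3² = 52, 61 − 4² = 45, 61 − 5² = 36 = 6² ⇒ 61 = 5² + 6².
  Combine using the Brahmagupta–Fibonacci identity (a² + b²)(c² + d²) = (ac − bd)² + (ad + bc)² = (ac + bd)² + (ad − bc)²:
  13 · 61 = 793: from (2² + 3²)(5² + 6²), take (2·5 − 3·6, 2·6 + 3·5) = (10 − 18, 12 + 15) = (-8, 27); dropping signs (only squares matter) gives (8, 27); check 8² + 27² = 64 + 729 = 793 ✓.
Step 4: Order so x ≤ y and verify: 8² + 27² = 64 + 729 = 793 = n. ✓

n = 793 = 8² + 27² (one valid representation with x ≤ y).


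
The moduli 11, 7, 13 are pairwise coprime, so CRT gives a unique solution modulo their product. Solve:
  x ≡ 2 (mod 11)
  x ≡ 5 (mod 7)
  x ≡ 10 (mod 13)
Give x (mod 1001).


Moduli 11, 7, 13 are pairwise coprime; by CRT there is a unique solution modulo M = 11 · 7 · 13 = 1001.
Solve pairwise, accumulating the modulus:
  Start with x ≡ 2 (mod 11).
  Combine with x ≡ 5 (mod 7): since gcd(11, 7) = 1, we get a unique residue mod 77.
    Write x = 2 + 11·t and substitute into x ≡ 5 (mod 7): 11·t ≡ 5 − 2 = 3 (mod 7).
    Reduce coefficients mod 7: 4·t ≡ 3 (mod 7).
    The inverse of 4 mod 7 is 2 (since 4·2 = 8 = 1·7 + 1), so t ≡ 2·3 = 6 ≡ 6 (mod 7).
    Then x = 2 + 11·6 = 68, valid modulo lcm(11, 7) = 77: x ≡ 68 (mod 77).
  Combine with x ≡ 10 (mod 13): since gcd(77, 13) = 1, we get a unique residue mod 1001.
    Write x = 68 + 77·t and substitute into x ≡ 10 (mod 13): 77·t ≡ 10 − 68 = -58 (mod 13).
    Reduce coefficients mod 13: 12·t ≡ 7 (mod 13).
    The inverse of 12 mod 13 is 12 (since 12·12 = 144 = 11·13 + 1), so t ≡ 12·7 = 84 ≡ 6 (mod 13).
    Then x = 68 + 77·6 = 530, valid modulo lcm(77, 13) = 1001: x ≡ 530 (mod 1001).
Verify: 530 mod 11 = 2 ✓, 530 mod 7 = 5 ✓, 530 mod 13 = 10 ✓.

x ≡ 530 (mod 1001).


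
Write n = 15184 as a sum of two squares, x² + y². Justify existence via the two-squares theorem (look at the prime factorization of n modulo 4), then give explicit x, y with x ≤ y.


Step 1: Factor n = 15184 = 2^4 · 13 · 73.
Step 2: Check the mod-4 condition on each prime factor: 2 = 2 (special); 13 ≡ 1 (mod 4), exponent 1; 73 ≡ 1 (mod 4), exponent 1.
All primes ≡ 3 (mod 4) appear to even exponent (or don't appear), so by the two-squares theorem n IS expressible as a sum of two squares.
Step 3: Build a representation. Group n = k² · m with k = 4 and m = 13 · 73 = 949 (a product of primes ≡ 1 (mod 4)); a representation of m scales to one of n via (k·x)² + (k·y)² = k²(x² + y²). Each prime p ≡ 1 (mod 4) is itself a sum of two squares; find a² by testing p − a² for a perfect square:
  13: 13 − 1² = 12, 13 − 2² = 9 = 3² ⇒ 13 = 2² + 3².
  73: 73 − 1² = 72, 73 − 2² = 69, 73 − 3² = 64 = 8² ⇒ 73 = 3² + 8².
  Combine using the Brahmagupta–Fibonacci identity (a² + b²)(c² + d²) = (ac − bd)² + (ad + bc)² = (ac + bd)² + (ad − bc)²:
  13 · 73 = 949: from (2² + 3²)(3² + 8²), take (2·3 − 3·8, 2·8 + 3·3) = (6 − 24, 16 + 9) = (-18, 25); dropping signs (only squares matter) gives (18, 25); check 18² + 25² = 324 + 625 = 949 ✓.
  Scale by k = 4: (4·18, 4·25) = (72, 100).
Step 4: Order so x ≤ y and verify: 72² + 100² = 5184 + 10000 = 15184 = n. ✓

n = 15184 = 72² + 100² (one valid representation with x ≤ y).


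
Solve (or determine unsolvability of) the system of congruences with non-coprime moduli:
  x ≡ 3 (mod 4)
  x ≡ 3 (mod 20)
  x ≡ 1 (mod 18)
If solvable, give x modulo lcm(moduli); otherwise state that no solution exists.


Moduli 4, 20, 18 are not pairwise coprime, so CRT works modulo lcm(m_i) when all pairwise compatibility conditions hold.
Pairwise compatibility: gcd(m_i, m_j) must divide a_i - a_j for every pair.
Merge one congruence at a time:
  Start: x ≡ 3 (mod 4).
  Combine with x ≡ 3 (mod 20): gcd(4, 20) = 4; 3 - 3 = 0, which IS divisible by 4, so compatible.
    Write x = 3 + 4·t and substitute into x ≡ 3 (mod 20): 4·t ≡ 3 − 3 = 0 (mod 20).
    Divide the congruence (and modulus) by g = 4: 1·t ≡ 0 (mod 5).
    So t ≡ 0 (mod 5).
    Then x = 3 + 4·0 = 3, valid modulo lcm(4, 20) = 20: x ≡ 3 (mod 20).
  Combine with x ≡ 1 (mod 18): gcd(20, 18) = 2; 1 - 3 = -2, which IS divisible by 2, so compatible.
    Write x = 3 + 20·t and substitute into x ≡ 1 (mod 18): 20·t ≡ 1 − 3 = -2 (mod 18).
    Divide the congruence (and modulus) by g = 2: 10·t ≡ -1 (mod 9).
    Reduce coefficients mod 9: 1·t ≡ 8 (mod 9).
    So t ≡ 8 (mod 9).
    Then x = 3 + 20·8 = 163, valid modulo lcm(20, 18) = 180: x ≡ 163 (mod 180).
Verify: 163 mod 4 = 3, 163 mod 20 = 3, 163 mod 18 = 1.

x ≡ 163 (mod 180).


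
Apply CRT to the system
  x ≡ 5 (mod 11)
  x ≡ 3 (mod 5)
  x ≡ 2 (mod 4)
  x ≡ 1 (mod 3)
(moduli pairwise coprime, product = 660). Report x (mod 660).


Product of moduli M = 11 · 5 · 4 · 3 = 660.
Merge one congruence at a time:
  Start: x ≡ 5 (mod 11).
  Combine with x ≡ 3 (mod 5); new modulus lcm = 55.
    Write x = 5 + 11·t and substitute into x ≡ 3 (mod 5): 11·t ≡ 3 − 5 = -2 (mod 5).
    Reduce coefficients mod 5: 1·t ≡ 3 (mod 5).
    So t ≡ 3 (mod 5).
    Then x = 5 + 11·3 = 38, valid modulo lcm(11, 5) = 55: x ≡ 38 (mod 55).
  Combine with x ≡ 2 (mod 4); new modulus lcm = 220.
    Write x = 38 + 55·t and substitute into x ≡ 2 (mod 4): 55·t ≡ 2 − 38 = -36 (mod 4).
    Reduce coefficients mod 4: 3·t ≡ 0 (mod 4).
    The inverse of 3 mod 4 is 3 (since 3·3 = 9 = 2·4 + 1), so t ≡ 3·0 = 0 ≡ 0 (mod 4).
    Then x = 38 + 55·0 = 38, valid modulo lcm(55, 4) = 220: x ≡ 38 (mod 220).
  Combine with x ≡ 1 (mod 3); new modulus lcm = 660.
    Write x = 38 + 220·t and substitute into x ≡ 1 (mod 3): 220·t ≡ 1 − 38 = -37 (mod 3).
    Reduce coefficients mod 3: 1·t ≡ 2 (mod 3).
    So t ≡ 2 (mod 3).
    Then x = 38 + 220·2 = 478, valid modulo lcm(220, 3) = 660: x ≡ 478 (mod 660).
Verify against each original: 478 mod 11 = 5, 478 mod 5 = 3, 478 mod 4 = 2, 478 mod 3 = 1.

x ≡ 478 (mod 660).


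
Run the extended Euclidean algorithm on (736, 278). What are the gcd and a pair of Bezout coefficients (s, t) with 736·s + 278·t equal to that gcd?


Euclidean algorithm on (736, 278) — divide until remainder is 0:
  736 = 2 · 278 + 180
  278 = 1 · 180 + 98
  180 = 1 · 98 + 82
  98 = 1 · 82 + 16
  82 = 5 · 16 + 2
  16 = 8 · 2 + 0
gcd(736, 278) = 2.
Track Bezout coefficients alongside the remainders: start with r₀ = 736 = a·1 + b·0 (s = 1, t = 0) and r₁ = 278 = a·0 + b·1 (s = 0, t = 1); each new remainder r_{k+1} = r_{k-1} − q_k·r_k inherits s_{k+1} = s_{k-1} − q_k·s_k, t_{k+1} = t_{k-1} − q_k·t_k, so r_k = a·s_k + b·t_k at every step:
  q = 2: r = 180, s = 1 − 2·0 = 1, t = 0 − 2·1 = -2  (check: 736·1 + 278·(-2) = 180)
  q = 1: r = 98, s = 0 − 1·1 = -1, t = 1 − 1·(-2) = 3  (check: 736·(-1) + 278·3 = 98)
  q = 1: r = 82, s = 1 − 1·(-1) = 2, t = -2 − 1·3 = -5  (check: 736·2 + 278·(-5) = 82)
  q = 1: r = 16, s = -1 − 1·2 = -3, t = 3 − 1·(-5) = 8  (check: 736·(-3) + 278·8 = 16)
  q = 5: r = 2, s = 2 − 5·(-3) = 17, t = -5 − 5·8 = -45  (check: 736·17 + 278·(-45) = 2)
The row with r = 2 (the gcd) gives the Bezout coefficients s = 17, t = -45.
Result: 736 · (17) + 278 · (-45) = 2.

gcd(736, 278) = 2; s = 17, t = -45 (check: 736·17 + 278·(-45) = 2).


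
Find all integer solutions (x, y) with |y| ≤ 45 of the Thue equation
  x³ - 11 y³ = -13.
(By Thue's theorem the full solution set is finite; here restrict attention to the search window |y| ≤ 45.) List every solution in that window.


The equation is x³ - 11y³ = -13. For fixed y, x³ = 11·y³ − 13, so a solution requires the RHS to be a perfect cube.
Strategy: iterate y from -45 to 45, compute RHS = 11·y³ − 13, and check whether it is a (positive or negative) perfect cube.
Check small values of y:
  y = 0: RHS = -13 is not a perfect cube.
  y = 1: RHS = -2 is not a perfect cube.
  y = -1: RHS = -24 is not a perfect cube.
  y = 2: RHS = 75 is not a perfect cube.
  y = -2: RHS = -101 is not a perfect cube.
  y = 3: RHS = 284 is not a perfect cube.
  y = -3: RHS = -310 is not a perfect cube.
Continuing the search up to |y| = 45 finds no solutions either.
No (x, y) in the scanned range satisfies the equation.

No integer solutions with |y| ≤ 45.


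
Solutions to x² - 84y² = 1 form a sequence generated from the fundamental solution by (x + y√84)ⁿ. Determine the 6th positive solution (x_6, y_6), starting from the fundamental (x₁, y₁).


Step 1: Find the fundamental solution (x₁, y₁) of x² - 84y² = 1.
  Expand √84 as a continued fraction. a₀ = ⌊√84⌋ = 9; iterate m_{k+1} = d_k·a_k − m_k, d_{k+1} = (84 − m_{k+1}²)/d_k, a_{k+1} = ⌊(a₀ + m_{k+1})/d_{k+1}⌋ (starting m₀ = 0, d₀ = 1), with convergents p_k = a_k·p_{k-1} + p_{k-2}, q_k = a_k·q_{k-1} + q_{k-2} (p₋₁ = 1, q₋₁ = 0):
  k = 0: a₀ = 9; p₀/q₀ = 9/1; p₀² − 84·q₀² = 81 − 84 = -3.
  k = 1: m = 9, d = 3, a = ⌊(9 + 9)/3⌋ = 6; p/q = (6·9 + 1)/(6·1 + 0) = 55/6; p² − 84·q² = 3025 − 3024 = 1.
  The first convergent with p² − 84·q² = 1 gives the fundamental solution (x₁, y₁) = (55, 6).
Step 2: Apply the recurrence (x_{n+1}, y_{n+1}) = (x₁x_n + 84y₁y_n, x₁y_n + y₁x_n) repeatedly.
  From (x_1, y_1) = (55, 6): x_2 = 55·55 + 84·6·6 = 6049; y_2 = 55·6 + 6·55 = 660.
  From (x_2, y_2) = (6049, 660): x_3 = 55·6049 + 84·6·660 = 665335; y_3 = 55·660 + 6·6049 = 72594.
  From (x_3, y_3) = (665335, 72594): x_4 = 55·665335 + 84·6·72594 = 73180801; y_4 = 55·72594 + 6·665335 = 7984680.
  From (x_4, y_4) = (73180801, 7984680): x_5 = 55·73180801 + 84·6·7984680 = 8049222775; y_5 = 55·7984680 + 6·73180801 = 878242206.
  From (x_5, y_5) = (8049222775, 878242206): x_6 = 55·8049222775 + 84·6·878242206 = 885341324449; y_6 = 55·878242206 + 6·8049222775 = 96598657980.
Step 3: Verify x_6² - 84·y_6² = 783829260777109485153601 - 783829260777109485153600 = 1 (should be 1). ✓

(x_1, y_1) = (55, 6); (x_6, y_6) = (885341324449, 96598657980).


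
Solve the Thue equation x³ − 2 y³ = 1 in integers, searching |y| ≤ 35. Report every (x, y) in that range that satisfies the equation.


The equation is x³ - 2y³ = 1. For fixed y, x³ = 2·y³ + 1, so a solution requires the RHS to be a perfect cube.
Strategy: iterate y from -35 to 35, compute RHS = 2·y³ + 1, and check whether it is a (positive or negative) perfect cube.
Check small values of y:
  y = 0: RHS = 1 = (1)³ ⇒ x = 1 works.
  y = 1: RHS = 3 is not a perfect cube.
  y = -1: RHS = -1 = (-1)³ ⇒ x = -1 works.
  y = 2: RHS = 17 is not a perfect cube.
  y = -2: RHS = -15 is not a perfect cube.
  y = 3: RHS = 55 is not a perfect cube.
  y = -3: RHS = -53 is not a perfect cube.
Continuing the search up to |y| = 35 finds no further solutions beyond those listed.
Collected solutions: (1, 0), (-1, -1).

Solutions (with |y| ≤ 35): (1, 0), (-1, -1).


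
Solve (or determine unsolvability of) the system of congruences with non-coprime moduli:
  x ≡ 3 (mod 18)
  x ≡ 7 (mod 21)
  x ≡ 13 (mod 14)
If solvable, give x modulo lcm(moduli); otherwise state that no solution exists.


Moduli 18, 21, 14 are not pairwise coprime, so CRT works modulo lcm(m_i) when all pairwise compatibility conditions hold.
Pairwise compatibility: gcd(m_i, m_j) must divide a_i - a_j for every pair.
Merge one congruence at a time:
  Start: x ≡ 3 (mod 18).
  Combine with x ≡ 7 (mod 21): gcd(18, 21) = 3, and 7 - 3 = 4 is NOT divisible by 3.
    ⇒ system is inconsistent (no integer solution).

No solution (the system is inconsistent).


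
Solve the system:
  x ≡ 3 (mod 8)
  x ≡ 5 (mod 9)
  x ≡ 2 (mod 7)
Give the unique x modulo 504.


Moduli 8, 9, 7 are pairwise coprime; by CRT there is a unique solution modulo M = 8 · 9 · 7 = 504.
Solve pairwise, accumulating the modulus:
  Start with x ≡ 3 (mod 8).
  Combine with x ≡ 5 (mod 9): since gcd(8, 9) = 1, we get a unique residue mod 72.
    Write x = 3 + 8·t and substitute into x ≡ 5 (mod 9): 8·t ≡ 5 − 3 = 2 (mod 9).
    The inverse of 8 mod 9 is 8 (since 8·8 = 64 = 7·9 + 1), so t ≡ 8·2 = 16 ≡ 7 (mod 9).
    Then x = 3 + 8·7 = 59, valid modulo lcm(8, 9) = 72: x ≡ 59 (mod 72).
  Combine with x ≡ 2 (mod 7): since gcd(72, 7) = 1, we get a unique residue mod 504.
    Write x = 59 + 72·t and substitute into x ≡ 2 (mod 7): 72·t ≡ 2 − 59 = -57 (mod 7).
    Reduce coefficients mod 7: 2·t ≡ 6 (mod 7).
    The inverse of 2 mod 7 is 4 (since 2·4 = 8 = 1·7 + 1), so t ≡ 4·6 = 24 ≡ 3 (mod 7).
    Then x = 59 + 72·3 = 275, valid modulo lcm(72, 7) = 504: x ≡ 275 (mod 504).
Verify: 275 mod 8 = 3 ✓, 275 mod 9 = 5 ✓, 275 mod 7 = 2 ✓.

x ≡ 275 (mod 504).


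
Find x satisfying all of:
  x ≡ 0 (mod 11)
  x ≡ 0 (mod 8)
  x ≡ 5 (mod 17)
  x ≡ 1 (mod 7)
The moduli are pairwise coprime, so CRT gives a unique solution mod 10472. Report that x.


Product of moduli M = 11 · 8 · 17 · 7 = 10472.
Merge one congruence at a time:
  Start: x ≡ 0 (mod 11).
  Combine with x ≡ 0 (mod 8); new modulus lcm = 88.
    Write x = 0 + 11·t and substitute into x ≡ 0 (mod 8): 11·t ≡ 0 − 0 = 0 (mod 8).
    Reduce coefficients mod 8: 3·t ≡ 0 (mod 8).
    The inverse of 3 mod 8 is 3 (since 3·3 = 9 = 1·8 + 1), so t ≡ 3·0 = 0 ≡ 0 (mod 8).
    Then x = 0 + 11·0 = 0, valid modulo lcm(11, 8) = 88: x ≡ 0 (mod 88).
  Combine with x ≡ 5 (mod 17); new modulus lcm = 1496.
    Write x = 0 + 88·t and substitute into x ≡ 5 (mod 17): 88·t ≡ 5 − 0 = 5 (mod 17).
    Reduce coefficients mod 17: 3·t ≡ 5 (mod 17).
    The inverse of 3 mod 17 is 6 (since 3·6 = 18 = 1·17 + 1), so t ≡ 6·5 = 30 ≡ 13 (mod 17).
    Then x = 0 + 88·13 = 1144, valid modulo lcm(88, 17) = 1496: x ≡ 1144 (mod 1496).
  Combine with x ≡ 1 (mod 7); new modulus lcm = 10472.
    Write x = 1144 + 1496·t and substitute into x ≡ 1 (mod 7): 1496·t ≡ 1 − 1144 = -1143 (mod 7).
    Reduce coefficients mod 7: 5·t ≡ 5 (mod 7).
    The inverse of 5 mod 7 is 3 (since 5·3 = 15 = 2·7 + 1), so t ≡ 3·5 = 15 ≡ 1 (mod 7).
    Then x = 1144 + 1496·1 = 2640, valid modulo lcm(1496, 7) = 10472: x ≡ 2640 (mod 10472).
Verify against each original: 2640 mod 11 = 0, 2640 mod 8 = 0, 2640 mod 17 = 5, 2640 mod 7 = 1.

x ≡ 2640 (mod 10472).


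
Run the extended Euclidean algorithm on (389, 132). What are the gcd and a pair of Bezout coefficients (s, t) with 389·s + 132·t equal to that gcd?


Euclidean algorithm on (389, 132) — divide until remainder is 0:
  389 = 2 · 132 + 125
  132 = 1 · 125 + 7
  125 = 17 · 7 + 6
  7 = 1 · 6 + 1
  6 = 6 · 1 + 0
gcd(389, 132) = 1.
Track Bezout coefficients alongside the remainders: start with r₀ = 389 = a·1 + b·0 (s = 1, t = 0) and r₁ = 132 = a·0 + b·1 (s = 0, t = 1); each new remainder r_{k+1} = r_{k-1} − q_k·r_k inherits s_{k+1} = s_{k-1} − q_k·s_k, t_{k+1} = t_{k-1} − q_k·t_k, so r_k = a·s_k + b·t_k at every step:
  q = 2: r = 125, s = 1 − 2·0 = 1, t = 0 − 2·1 = -2  (check: 389·1 + 132·(-2) = 125)
  q = 1: r = 7, s = 0 − 1·1 = -1, t = 1 − 1·(-2) = 3  (check: 389·(-1) + 132·3 = 7)
  q = 17: r = 6, s = 1 − 17·(-1) = 18, t = -2 − 17·3 = -53  (check: 389·18 + 132·(-53) = 6)
  q = 1: r = 1, s = -1 − 1·18 = -19, t = 3 − 1·(-53) = 56  (check: 389·(-19) + 132·56 = 1)
The row with r = 1 (the gcd) gives the Bezout coefficients s = -19, t = 56.
Result: 389 · (-19) + 132 · (56) = 1.

gcd(389, 132) = 1; s = -19, t = 56 (check: 389·(-19) + 132·56 = 1).


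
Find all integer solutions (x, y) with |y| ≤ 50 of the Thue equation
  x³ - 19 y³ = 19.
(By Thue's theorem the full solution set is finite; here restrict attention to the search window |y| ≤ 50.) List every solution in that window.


The equation is x³ - 19y³ = 19. For fixed y, x³ = 19·y³ + 19, so a solution requires the RHS to be a perfect cube.
Strategy: iterate y from -50 to 50, compute RHS = 19·y³ + 19, and check whether it is a (positive or negative) perfect cube.
Check small values of y:
  y = 0: RHS = 19 is not a perfect cube.
  y = 1: RHS = 38 is not a perfect cube.
  y = -1: RHS = 0 = (0)³ ⇒ x = 0 works.
  y = 2: RHS = 171 is not a perfect cube.
  y = -2: RHS = -133 is not a perfect cube.
  y = 3: RHS = 532 is not a perfect cube.
  y = -3: RHS = -494 is not a perfect cube.
Continuing the search up to |y| = 50 finds no further solutions beyond those listed.
Collected solutions: (0, -1).

Solutions (with |y| ≤ 50): (0, -1).


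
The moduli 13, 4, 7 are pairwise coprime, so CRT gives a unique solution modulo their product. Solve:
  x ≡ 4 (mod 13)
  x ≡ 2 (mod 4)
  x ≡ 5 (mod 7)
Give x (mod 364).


Moduli 13, 4, 7 are pairwise coprime; by CRT there is a unique solution modulo M = 13 · 4 · 7 = 364.
Solve pairwise, accumulating the modulus:
  Start with x ≡ 4 (mod 13).
  Combine with x ≡ 2 (mod 4): since gcd(13, 4) = 1, we get a unique residue mod 52.
    Write x = 4 + 13·t and substitute into x ≡ 2 (mod 4): 13·t ≡ 2 − 4 = -2 (mod 4).
    Reduce coefficients mod 4: 1·t ≡ 2 (mod 4).
    So t ≡ 2 (mod 4).
    Then x = 4 + 13·2 = 30, valid modulo lcm(13, 4) = 52: x ≡ 30 (mod 52).
  Combine with x ≡ 5 (mod 7): since gcd(52, 7) = 1, we get a unique residue mod 364.
    Write x = 30 + 52·t and substitute into x ≡ 5 (mod 7): 52·t ≡ 5 − 30 = -25 (mod 7).
    Reduce coefficients mod 7: 3·t ≡ 3 (mod 7).
    The inverse of 3 mod 7 is 5 (since 3·5 = 15 = 2·7 + 1), so t ≡ 5·3 = 15 ≡ 1 (mod 7).
    Then x = 30 + 52·1 = 82, valid modulo lcm(52, 7) = 364: x ≡ 82 (mod 364).
Verify: 82 mod 13 = 4 ✓, 82 mod 4 = 2 ✓, 82 mod 7 = 5 ✓.

x ≡ 82 (mod 364).


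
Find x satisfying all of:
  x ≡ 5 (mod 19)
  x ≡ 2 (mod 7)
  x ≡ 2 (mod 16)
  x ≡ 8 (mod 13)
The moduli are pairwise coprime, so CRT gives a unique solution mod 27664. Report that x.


Product of moduli M = 19 · 7 · 16 · 13 = 27664.
Merge one congruence at a time:
  Start: x ≡ 5 (mod 19).
  Combine with x ≡ 2 (mod 7); new modulus lcm = 133.
    Write x = 5 + 19·t and substitute into x ≡ 2 (mod 7): 19·t ≡ 2 − 5 = -3 (mod 7).
    Reduce coefficients mod 7: 5·t ≡ 4 (mod 7).
    The inverse of 5 mod 7 is 3 (since 5·3 = 15 = 2·7 + 1), so t ≡ 3·4 = 12 ≡ 5 (mod 7).
    Then x = 5 + 19·5 = 100, valid modulo lcm(19, 7) = 133: x ≡ 100 (mod 133).
  Combine with x ≡ 2 (mod 16); new modulus lcm = 2128.
    Write x = 100 + 133·t and substitute into x ≡ 2 (mod 16): 133·t ≡ 2 − 100 = -98 (mod 16).
    Reduce coefficients mod 16: 5·t ≡ 14 (mod 16).
    The inverse of 5 mod 16 is 13 (since 5·13 = 65 = 4·16 + 1), so t ≡ 13·14 = 182 ≡ 6 (mod 16).
    Then x = 100 + 133·6 = 898, valid modulo lcm(133, 16) = 2128: x ≡ 898 (mod 2128).
  Combine with x ≡ 8 (mod 13); new modulus lcm = 27664.
    Write x = 898 + 2128·t and substitute into x ≡ 8 (mod 13): 2128·t ≡ 8 − 898 = -890 (mod 13).
    Reduce coefficients mod 13: 9·t ≡ 7 (mod 13).
    The inverse of 9 mod 13 is 3 (since 9·3 = 27 = 2·13 + 1), so t ≡ 3·7 = 21 ≡ 8 (mod 13).
    Then x = 898 + 2128·8 = 17922, valid modulo lcm(2128, 13) = 27664: x ≡ 17922 (mod 27664).
Verify against each original: 17922 mod 19 = 5, 17922 mod 7 = 2, 17922 mod 16 = 2, 17922 mod 13 = 8.

x ≡ 17922 (mod 27664).


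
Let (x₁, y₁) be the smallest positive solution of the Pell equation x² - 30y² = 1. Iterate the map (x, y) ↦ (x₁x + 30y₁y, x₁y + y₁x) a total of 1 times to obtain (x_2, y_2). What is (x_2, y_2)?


Step 1: Find the fundamental solution (x₁, y₁) of x² - 30y² = 1.
  Expand √30 as a continued fraction. a₀ = ⌊√30⌋ = 5; iterate m_{k+1} = d_k·a_k − m_k, d_{k+1} = (30 − m_{k+1}²)/d_k, a_{k+1} = ⌊(a₀ + m_{k+1})/d_{k+1}⌋ (starting m₀ = 0, d₀ = 1), with convergents p_k = a_k·p_{k-1} + p_{k-2}, q_k = a_k·q_{k-1} + q_{k-2} (p₋₁ = 1, q₋₁ = 0):
  k = 0: a₀ = 5; p₀/q₀ = 5/1; p₀² − 30·q₀² = 25 − 30 = -5.
  k = 1: m = 5, d = 5, a = ⌊(5 + 5)/5⌋ = 2; p/q = (2·5 + 1)/(2·1 + 0) = 11/2; p² − 30·q² = 121 − 120 = 1.
  The first convergent with p² − 30·q² = 1 gives the fundamental solution (x₁, y₁) = (11, 2).
Step 2: Apply the recurrence (x_{n+1}, y_{n+1}) = (x₁x_n + 30y₁y_n, x₁y_n + y₁x_n) repeatedly.
  From (x_1, y_1) = (11, 2): x_2 = 11·11 + 30·2·2 = 241; y_2 = 11·2 + 2·11 = 44.
Step 3: Verify x_2² - 30·y_2² = 58081 - 58080 = 1 (should be 1). ✓

(x_1, y_1) = (11, 2); (x_2, y_2) = (241, 44).


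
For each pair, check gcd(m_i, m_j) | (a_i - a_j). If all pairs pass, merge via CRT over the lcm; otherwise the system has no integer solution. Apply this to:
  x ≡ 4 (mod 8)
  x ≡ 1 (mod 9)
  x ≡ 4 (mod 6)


Moduli 8, 9, 6 are not pairwise coprime, so CRT works modulo lcm(m_i) when all pairwise compatibility conditions hold.
Pairwise compatibility: gcd(m_i, m_j) must divide a_i - a_j for every pair.
Merge one congruence at a time:
  Start: x ≡ 4 (mod 8).
  Combine with x ≡ 1 (mod 9): gcd(8, 9) = 1; 1 - 4 = -3, which IS divisible by 1, so compatible.
    Write x = 4 + 8·t and substitute into x ≡ 1 (mod 9): 8·t ≡ 1 − 4 = -3 (mod 9).
    Reduce coefficients mod 9: 8·t ≡ 6 (mod 9).
    The inverse of 8 mod 9 is 8 (since 8·8 = 64 = 7·9 + 1), so t ≡ 8·6 = 48 ≡ 3 (mod 9).
    Then x = 4 + 8·3 = 28, valid modulo lcm(8, 9) = 72: x ≡ 28 (mod 72).
  Combine with x ≡ 4 (mod 6): gcd(72, 6) = 6; 4 - 28 = -24, which IS divisible by 6, so compatible.
    Write x = 28 + 72·t and substitute into x ≡ 4 (mod 6): 72·t ≡ 4 − 28 = -24 (mod 6).
    Divide the congruence (and modulus) by g = 6: 12·t ≡ -4 (mod 1).
    Modulo 1 every t works; take t = 0.
    Then x = 28 + 72·0 = 28, valid modulo lcm(72, 6) = 72: x ≡ 28 (mod 72).
Verify: 28 mod 8 = 4, 28 mod 9 = 1, 28 mod 6 = 4.

x ≡ 28 (mod 72).
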